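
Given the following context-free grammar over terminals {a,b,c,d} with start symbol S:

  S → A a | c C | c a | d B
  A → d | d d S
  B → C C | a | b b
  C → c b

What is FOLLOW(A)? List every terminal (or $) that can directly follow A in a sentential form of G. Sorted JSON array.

Compute FIRST by fixpoint:
[1]
  A via A→d: +{d}
  B via B→a: +{a}
  B via B→b b: +{b}
  C via C→c b: +{c}
  S via S→A a: +{d}
  S via S→c C: +{c}
  FIRST[S]={c,d}  FIRST[A]={d}  FIRST[B]={a,b}  FIRST[C]={c}
[2]
  B via B→C C: +{c}
  FIRST[S]={c,d}  FIRST[A]={d}  FIRST[B]={a,b,c}  FIRST[C]={c}
[3] done
  FIRST[S]={c,d}  FIRST[A]={d}  FIRST[B]={a,b,c}  FIRST[C]={c}

FOLLOW sets:
FOLLOW(S) := {$}
[1]
  B→C C: FOLLOW(C) ⊇ FIRST(C) = {c}; new: +{c}
  S→A a: FOLLOW(A) ⊇ FIRST(a) = {a}; new: +{a}
  S→c C: FOLLOW(C) ⊇ FOLLOW(S) ⊇ {$}; new: +{$}
  S→d B: FOLLOW(B) ⊇ FOLLOW(S) ⊇ {$}; new: +{$}
  S: {$}  A: {a}  B: {$}  C: {$,c}
[2]
  A→d d S: FOLLOW(S) ⊇ FOLLOW(A) ⊇ {a}; new: +{a}
  S→c C: FOLLOW(C) ⊇ FOLLOW(S) ⊇ {$,a}; new: +{a}
  S→d B: FOLLOW(B) ⊇ FOLLOW(S) ⊇ {$,a}; new: +{a}
  S: {$,a}  A: {a}  B: {$,a}  C: {$,a,c}
[3] (stable)
  S: {$,a}  A: {a}  B: {$,a}  C: {$,a,c}

FOLLOW(A) = ["a"]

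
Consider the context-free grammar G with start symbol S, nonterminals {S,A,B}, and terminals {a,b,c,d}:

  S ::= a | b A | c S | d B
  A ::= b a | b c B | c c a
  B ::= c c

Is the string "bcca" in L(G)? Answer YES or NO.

CNF form of G:
  S -> T0 A | T2 S | T3 B | a
  A -> T0 T1 | T0 X4 | T2 X5
  B -> T2 T2
  T0 -> b
  T1 -> a
  T2 -> c
  T3 -> d
  X4 -> T2 B
  X5 -> T2 T1

CYK table (by increasing span):
  [0..0]={T0}  "b"  orig:{}
  [1..1]={T2}  "c"  orig:{}
  [2..2]={T2}  "c"  orig:{}
  [3..3]={S,T1}  "a"  orig:{S}
  [0..1]=∅  "bc"
  [1..2]={B}  "cc"
  [2..3]={S,X5}  "ca"  orig:{S}
  [0..2]=∅  "bcc"
  [1..3]={A,S}  "cca"
  [0..3]={S}  "bcca"

S ∈ T[0,3] ⇒ YES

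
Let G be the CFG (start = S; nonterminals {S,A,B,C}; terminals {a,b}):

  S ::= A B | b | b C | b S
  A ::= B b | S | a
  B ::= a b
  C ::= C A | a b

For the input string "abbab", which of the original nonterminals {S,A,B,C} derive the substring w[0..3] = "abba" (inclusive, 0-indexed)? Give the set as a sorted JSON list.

Convert to CNF:
  S -> A B | T0 C | T0 S | b
  A -> A B | B T0 | T0 C | T0 S | a | b
  B -> T1 T0
  C -> C A | T1 T0
  T0 -> b
  T1 -> a

Fill CYK table bottom-up, restricted to cells inside w[0..3]:
  cell(0,0) a: {A,T1}  orig:{A}
  cell(1,1) b: {A,S,T0}  orig:{A,S}
  cell(2,2) b: {A,S,T0}  orig:{A,S}
  cell(3,3) a: {A,T1}  orig:{A}
  cell(0,1) ab: {B,C}
  cell(1,2) bb: {A,S}
  cell(2,3) ba: ∅
  cell(0,2) abb: {A,C}
  cell(1,3) bba: ∅
  cell(0,3) abba: {C}

Original NTs in T[0,3] deriving "abba": ["C"]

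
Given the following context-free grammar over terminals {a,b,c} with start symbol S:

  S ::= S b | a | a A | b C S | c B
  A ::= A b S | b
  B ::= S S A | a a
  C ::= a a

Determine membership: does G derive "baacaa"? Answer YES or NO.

Convert to CNF:
  S -> S T0 | T0 X5 | T1 A | T2 B | a
  A -> A X3 | b
  B -> S X4 | T1 T1
  C -> T1 T1
  T0 -> b
  T1 -> a
  T2 -> c
  X3 -> T0 S
  X4 -> S A
  X5 -> C S

Fill CYK table bottom-up:
  [0..0]={A,T0}  "b"  orig:{A}
  [1..1]={S,T1}  "a"  orig:{S}
  [2..2]={S,T1}  "a"  orig:{S}
  [3..3]={T2}  "c"  orig:{}
  [4..4]={S,T1}  "a"  orig:{S}
  [5..5]={S,T1}  "a"  orig:{S}
  [0..1]={X3}  "ba"  orig:{}
  [1..2]={B,C}  "aa"
  [2..3]=∅  "ac"
  [3..4]=∅  "ca"
  [4..5]={B,C}  "aa"
  [0..2]=∅  "baa"
  [1..3]=∅  "aac"
  [2..4]=∅  "aca"
  [3..5]={S}  "caa"
  [0..3]=∅  "baac"
  [1..4]=∅  "aaca"
  [2..5]=∅  "acaa"
  [0..4]=∅  "baaca"
  [1..5]={X5}  "aacaa"  orig:{}
  [0..5]={S}  "baacaa"

S ∈ T[0,5] ⇒ YES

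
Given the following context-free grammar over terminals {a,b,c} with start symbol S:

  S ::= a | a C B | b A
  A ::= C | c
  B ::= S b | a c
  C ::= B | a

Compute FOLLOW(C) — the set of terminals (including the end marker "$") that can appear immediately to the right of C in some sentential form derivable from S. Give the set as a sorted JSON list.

Compute FIRST by fixpoint:
round 1:
  A via A→c: +{c}
  B via B→a c: +{a}
  C via C→B: +{a}
  S via S→a: +{a}
  S via S→b A: +{b}
  S: {a,b}  A: {c}  B: {a}  C: {a}
round 2:
  A via A→C: +{a}
  B via B→S b: +{b}
  C via C→B: +{b}
  S: {a,b}  A: {a,c}  B: {a,b}  C: {a,b}
round 3:
  A via A→C: +{b}
  S: {a,b}  A: {a,b,c}  B: {a,b}  C: {a,b}
round 4: (no change)
  S: {a,b}  A: {a,b,c}  B: {a,b}  C: {a,b}

FOLLOW iteration:
initialize: $ ∈ FOLLOW(S)
pass 1:
  B→S b: FOLLOW(S) ⊇ FIRST(b) = {b}; new: +{b}
  S→a C B: FOLLOW(C) ⊇ FIRST(B) = {a,b}; new: +{a,b}
  S→a C B: FOLLOW(B) ⊇ FOLLOW(S) ⊇ {$,b}; new: +{$,b}
  S→b A: FOLLOW(A) ⊇ FOLLOW(S) ⊇ {$,b}; new: +{$,b}
  FOLLOW[S]={$,b}  FOLLOW[A]={$,b}  FOLLOW[B]={$,b}  FOLLOW[C]={a,b}
pass 2:
  A→C: FOLLOW(C) ⊇ FOLLOW(A) ⊇ {$,b}; new: +{$}
  C→B: FOLLOW(B) ⊇ FOLLOW(C) ⊇ {$,a,b}; new: +{a}
  FOLLOW[S]={$,b}  FOLLOW[A]={$,b}  FOLLOW[B]={$,a,b}  FOLLOW[C]={$,a,b}
pass 3: done
  FOLLOW[S]={$,b}  FOLLOW[A]={$,b}  FOLLOW[B]={$,a,b}  FOLLOW[C]={$,a,b}

FOLLOW(C) = ["$", "a", "b"]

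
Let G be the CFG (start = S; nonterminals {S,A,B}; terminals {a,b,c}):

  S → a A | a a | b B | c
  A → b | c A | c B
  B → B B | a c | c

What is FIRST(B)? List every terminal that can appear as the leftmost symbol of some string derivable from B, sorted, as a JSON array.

FIRST iteration:
[1]
  A via A→b: +{b}
  A via A→c A: +{c}
  B via B→a c: +{a}
  B via B→c: +{c}
  S via S→a A: +{a}
  S via S→b B: +{b}
  S via S→c: +{c}
  S: {a,b,c}  A: {b,c}  B: {a,c}
[2] — fixpoint
  S: {a,b,c}  A: {b,c}  B: {a,c}

FIRST(B) = ["a", "c"]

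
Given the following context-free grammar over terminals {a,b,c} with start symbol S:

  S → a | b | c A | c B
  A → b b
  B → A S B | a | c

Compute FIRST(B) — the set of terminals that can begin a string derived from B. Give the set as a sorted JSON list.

FIRST sets, iterate to fixpoint:
[1]
  A via A→b b: +{b}
  B via B→A S B: +{b}
  B via B→a: +{a}
  B via B→c: +{c}
  S via S→a: +{a}
  S via S→b: +{b}
  S via S→c A: +{c}
  FIRST[S]={a,b,c}  FIRST[A]={b}  FIRST[B]={a,b,c}
[2] — fixpoint
  FIRST[S]={a,b,c}  FIRST[A]={b}  FIRST[B]={a,b,c}

FIRST(B) = ["a", "b", "c"]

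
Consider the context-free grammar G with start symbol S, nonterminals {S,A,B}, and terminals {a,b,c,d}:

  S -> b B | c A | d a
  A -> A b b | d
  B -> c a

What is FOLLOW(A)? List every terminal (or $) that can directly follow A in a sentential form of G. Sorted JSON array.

FIRST sets, iterate to fixpoint:
iter 1:
  A via A→d: +{d}
  B via B→c a: +{c}
  S via S→b B: +{b}
  S via S→c A: +{c}
  S via S→d a: +{d}
  FIRST[S]={b,c,d}  FIRST[A]={d}  FIRST[B]={c}
iter 2: — fixpoint
  FIRST[S]={b,c,d}  FIRST[A]={d}  FIRST[B]={c}

FOLLOW sets:
seed FOLLOW(S) with $
iter 1:
  A→A b b: FOLLOW(A) ⊇ FIRST(b) = {b}; new: +{b}
  S→b B: FOLLOW(B) ⊇ FOLLOW(S) ⊇ {$}; new: +{$}
  S→c A: FOLLOW(A) ⊇ FOLLOW(S) ⊇ {$}; new: +{$}
  FOLLOW[S]={$}  FOLLOW[A]={$,b}  FOLLOW[B]={$}
iter 2: (stable)
  FOLLOW[S]={$}  FOLLOW[A]={$,b}  FOLLOW[B]={$}

FOLLOW(A) = ["$", "b"]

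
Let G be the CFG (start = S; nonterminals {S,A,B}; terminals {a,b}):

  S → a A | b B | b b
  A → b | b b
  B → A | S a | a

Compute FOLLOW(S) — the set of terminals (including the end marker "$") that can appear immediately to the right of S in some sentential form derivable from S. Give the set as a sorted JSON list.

FIRST sets, iterate to fixpoint:
[1]
  A via A→b: +{b}
  B via B→A: +{b}
  B via B→a: +{a}
  S via S→a A: +{a}
  S via S→b B: +{b}
  FIRST(S)={a,b}  FIRST(A)={b}  FIRST(B)={a,b}
[2] (no change)
  FIRST(S)={a,b}  FIRST(A)={b}  FIRST(B)={a,b}

Compute FOLLOW by fixpoint:
initialize: $ ∈ FOLLOW(S)
[1]
  B→S a: FOLLOW(S) ⊇ FIRST(a) = {a}; new: +{a}
  S→a A: FOLLOW(A) ⊇ FOLLOW(S) ⊇ {$,a}; new: +{$,a}
  S→b B: FOLLOW(B) ⊇ FOLLOW(S) ⊇ {$,a}; new: +{$,a}
  FOLLOW(S)={$,a}  FOLLOW(A)={$,a}  FOLLOW(B)={$,a}
[2] done
  FOLLOW(S)={$,a}  FOLLOW(A)={$,a}  FOLLOW(B)={$,a}

FOLLOW(S) = ["$", "a"]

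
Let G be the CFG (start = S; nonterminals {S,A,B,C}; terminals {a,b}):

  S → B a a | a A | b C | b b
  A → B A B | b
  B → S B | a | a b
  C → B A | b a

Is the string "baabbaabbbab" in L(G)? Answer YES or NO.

Convert to CNF:
  S -> B X3 | T0 A | T1 C | T1 T1
  A -> B X2 | b
  B -> S B | T0 T1 | a
  C -> B A | T1 T0
  T0 -> a
  T1 -> b
  X2 -> A B
  X3 -> T0 T0

CYK table (by increasing span):
  T[0,0] 'b' = {A,T1}  orig:{A}
  T[1,1] 'a' = {B,T0}  orig:{B}
  T[2,2] 'a' = {B,T0}  orig:{B}
  T[3,3] 'b' = {A,T1}  orig:{A}
  T[4,4] 'b' = {A,T1}  orig:{A}
  T[5,5] 'a' = {B,T0}  orig:{B}
  T[6,6] 'a' = {B,T0}  orig:{B}
  T[7,7] 'b' = {A,T1}  orig:{A}
  T[8,8] 'b' = {A,T1}  orig:{A}
  T[9,9] 'b' = {A,T1}  orig:{A}
  T[10,10] 'a' = {B,T0}  orig:{B}
  T[11,11] 'b' = {A,T1}  orig:{A}
  T[0,1] 'ba' = {C,X2}  orig:{C}
  T[1,2] 'aa' = {X3}  orig:{}
  T[2,3] 'ab' = {B,C,S}
  T[3,4] 'bb' = {S}
  T[4,5] 'ba' = {C,X2}  orig:{C}
  T[5,6] 'aa' = {X3}  orig:{}
  T[6,7] 'ab' = {B,C,S}
  T[7,8] 'bb' = {S}
  T[8,9] 'bb' = {S}
  T[9,10] 'ba' = {C,X2}  orig:{C}
  T[10,11] 'ab' = {B,C,S}
  T[0,2] 'baa' = ∅
  T[1,3] 'aab' = ∅
  T[2,4] 'abb' = {C}
  T[3,5] 'bba' = {B,S}
  T[4,6] 'baa' = ∅
  T[5,7] 'aab' = ∅
  T[6,8] 'abb' = {C}
  T[7,9] 'bbb' = ∅
  T[8,10] 'bba' = {B,S}
  T[9,11] 'bab' = {S,X2}  orig:{S}
  T[0,3] 'baab' = ∅
  T[1,4] 'aabb' = ∅
  T[2,5] 'abba' = {A}
  T[3,6] 'bbaa' = {B}
  T[4,7] 'baab' = ∅
  T[5,8] 'aabb' = ∅
  T[6,9] 'abbb' = ∅
  T[7,10] 'bbba' = {X2}  orig:{}
  T[8,11] 'bbab' = {B,C}
  T[0,4] 'baabb' = ∅
  T[1,5] 'aabba' = {C,S}
  T[2,6] 'abbaa' = {X2}  orig:{}
  T[3,7] 'bbaab' = {B,C}
  T[4,8] 'baabb' = ∅
  T[5,9] 'aabbb' = ∅
  T[6,10] 'abbba' = {A,B}
  T[7,11] 'bbbab' = {S,X2}  orig:{S}
  T[0,5] 'baabba' = {S}
  T[1,6] 'aabbaa' = {A,B}
  T[2,7] 'abbaab' = {X2}  orig:{}
  T[3,8] 'bbaabb' = {C}
  T[4,9] 'baabbb' = ∅
  T[5,10] 'aabbba' = {C,S}
  T[6,11] 'abbbab' = {A,B,C}
  T[0,6] 'baabbaa' = {B,X2}  orig:{B}
  T[1,7] 'aabbaab' = {A,B,C}
  T[2,8] 'abbaabb' = ∅
  T[3,9] 'bbaabbb' = ∅
  T[4,10] 'baabbba' = {S}
  T[5,11] 'aabbbab' = {C,S}
  T[0,7] 'baabbaab' = {B,C,S,X2}  orig:{B,C,S}
  T[1,8] 'aabbaabb' = {C}
  T[2,9] 'abbaabbb' = ∅
  T[3,10] 'bbaabbba' = {A,B,C}
  T[4,11] 'baabbbab' = {S}
  T[0,8] 'baabbaabb' = {C,S}
  T[1,9] 'aabbaabbb' = ∅
  T[2,10] 'abbaabbba' = {C,S,X2}  orig:{C,S}
  T[3,11] 'bbaabbbab' = {A,B,C}
  T[0,9] 'baabbaabbb' = ∅
  T[1,10] 'aabbaabbba' = {A,B,X2}  orig:{A,B}
  T[2,11] 'abbaabbbab' = {C,S,X2}  orig:{C,S}
  T[0,10] 'baabbaabbba' = {A,B,X2}  orig:{A,B}
  T[1,11] 'aabbaabbbab' = {A,B,C,X2}  orig:{A,B,C}
  T[0,11] 'baabbaabbbab' = {A,B,C,S,X2}  orig:{A,B,C,S}

S ∈ T[0,11] ⇒ YES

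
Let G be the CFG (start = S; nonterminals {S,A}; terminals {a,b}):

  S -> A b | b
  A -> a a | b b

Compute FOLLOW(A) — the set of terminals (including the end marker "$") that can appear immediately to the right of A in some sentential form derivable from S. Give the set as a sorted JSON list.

FIRST iteration:
[1]
  A via A→a a: +{a}
  A via A→b b: +{b}
  S via S→A b: +{a,b}
  FIRST(S)={a,b}  FIRST(A)={a,b}
[2] (no change)
  FIRST(S)={a,b}  FIRST(A)={a,b}

FOLLOW iteration:
FOLLOW(S) := {$}
[1]
  S→A b: FOLLOW(A) ⊇ FIRST(b) = {b}; new: +{b}
  FOLLOW[S]={$}  FOLLOW[A]={b}
[2] — fixpoint
  FOLLOW[S]={$}  FOLLOW[A]={b}

FOLLOW(A) = ["b"]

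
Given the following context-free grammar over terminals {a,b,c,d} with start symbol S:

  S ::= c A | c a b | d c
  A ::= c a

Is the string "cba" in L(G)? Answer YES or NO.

CNF form of G:
  S -> T0 A | T0 X4 | T3 T0
  A -> T0 T1
  T0 -> c
  T1 -> a
  T2 -> b
  T3 -> d
  X4 -> T1 T2

Fill CYK table bottom-up:
  [0..0]={T0}  "c"  orig:{}
  [1..1]={T2}  "b"  orig:{}
  [2..2]={T1}  "a"  orig:{}
  [0..1]=∅  "cb"
  [1..2]=∅  "ba"
  [0..2]=∅  "cba"

S ∉ T[0,2] ⇒ NO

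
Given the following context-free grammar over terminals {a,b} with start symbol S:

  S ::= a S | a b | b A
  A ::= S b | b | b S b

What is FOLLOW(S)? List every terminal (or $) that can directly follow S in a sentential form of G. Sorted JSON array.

FIRST sets, iterate to fixpoint:
[1]
  A via A→b: +{b}
  S via S→a S: +{a}
  S via S→b A: +{b}
  S: {a,b}  A: {b}
[2]
  A via A→S b: +{a}
  S: {a,b}  A: {a,b}
[3] done
  S: {a,b}  A: {a,b}

FOLLOW sets:
FOLLOW(S) := {$}
[1]
  A→S b: FOLLOW(S) ⊇ FIRST(b) = {b}; new: +{b}
  S→b A: FOLLOW(A) ⊇ FOLLOW(S) ⊇ {$,b}; new: +{$,b}
  S: {$,b}  A: {$,b}
[2] done
  S: {$,b}  A: {$,b}

FOLLOW(S) = ["$", "b"]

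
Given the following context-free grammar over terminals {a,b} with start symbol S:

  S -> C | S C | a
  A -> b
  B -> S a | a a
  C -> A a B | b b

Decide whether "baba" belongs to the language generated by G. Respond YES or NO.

Convert to CNF:
  S -> A X3 | S C | T1 T1 | a
  A -> b
  B -> S T0 | T0 T0
  C -> A X2 | T1 T1
  T0 -> a
  T1 -> b
  X2 -> T0 B
  X3 -> T0 B

Fill CYK table bottom-up:
  [0..0]={A,T1}  "b"  orig:{A}
  [1..1]={S,T0}  "a"  orig:{S}
  [2..2]={A,T1}  "b"  orig:{A}
  [3..3]={S,T0}  "a"  orig:{S}
  [0..1]=∅  "ba"
  [1..2]=∅  "ab"
  [2..3]=∅  "ba"
  [0..2]=∅  "bab"
  [1..3]=∅  "aba"
  [0..3]=∅  "baba"

S ∉ T[0,3] ⇒ NO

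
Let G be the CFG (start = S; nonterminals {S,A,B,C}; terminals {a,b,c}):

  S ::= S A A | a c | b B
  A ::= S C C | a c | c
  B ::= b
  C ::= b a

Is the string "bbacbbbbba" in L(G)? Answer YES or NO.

Convert to CNF:
  S -> S X4 | T0 T1 | T2 B
  A -> S X3 | T0 T1 | c
  B -> b
  C -> T2 T0
  T0 -> a
  T1 -> c
  T2 -> b
  X3 -> C C
  X4 -> A A

CYK fill:
  T[0,0] 'b' = {B,T2}  orig:{B}
  T[1,1] 'b' = {B,T2}  orig:{B}
  T[2,2] 'a' = {T0}  orig:{}
  T[3,3] 'c' = {A,T1}  orig:{A}
  T[4,4] 'b' = {B,T2}  orig:{B}
  T[5,5] 'b' = {B,T2}  orig:{B}
  T[6,6] 'b' = {B,T2}  orig:{B}
  T[7,7] 'b' = {B,T2}  orig:{B}
  T[8,8] 'b' = {B,T2}  orig:{B}
  T[9,9] 'a' = {T0}  orig:{}
  T[0,1] 'bb' = {S}
  T[1,2] 'ba' = {C}
  T[2,3] 'ac' = {A,S}
  T[3,4] 'cb' = ∅
  T[4,5] 'bb' = {S}
  T[5,6] 'bb' = {S}
  T[6,7] 'bb' = {S}
  T[7,8] 'bb' = {S}
  T[8,9] 'ba' = {C}
  T[0,2] 'bba' = ∅
  T[1,3] 'bac' = ∅
  T[2,4] 'acb' = ∅
  T[3,5] 'cbb' = ∅
  T[4,6] 'bbb' = ∅
  T[5,7] 'bbb' = ∅
  T[6,8] 'bbb' = ∅
  T[7,9] 'bba' = ∅
  T[0,3] 'bbac' = ∅
  T[1,4] 'bacb' = ∅
  T[2,5] 'acbb' = ∅
  T[3,6] 'cbbb' = ∅
  T[4,7] 'bbbb' = ∅
  T[5,8] 'bbbb' = ∅
  T[6,9] 'bbba' = ∅
  T[0,4] 'bbacb' = ∅
  T[1,5] 'bacbb' = ∅
  T[2,6] 'acbbb' = ∅
  T[3,7] 'cbbbb' = ∅
  T[4,8] 'bbbbb' = ∅
  T[5,9] 'bbbba' = ∅
  T[0,5] 'bbacbb' = ∅
  T[1,6] 'bacbbb' = ∅
  T[2,7] 'acbbbb' = ∅
  T[3,8] 'cbbbbb' = ∅
  T[4,9] 'bbbbba' = ∅
  T[0,6] 'bbacbbb' = ∅
  T[1,7] 'bacbbbb' = ∅
  T[2,8] 'acbbbbb' = ∅
  T[3,9] 'cbbbbba' = ∅
  T[0,7] 'bbacbbbb' = ∅
  T[1,8] 'bacbbbbb' = ∅
  T[2,9] 'acbbbbba' = ∅
  T[0,8] 'bbacbbbbb' = ∅
  T[1,9] 'bacbbbbba' = ∅
  T[0,9] 'bbacbbbbba' = ∅

S ∉ T[0,9] ⇒ NO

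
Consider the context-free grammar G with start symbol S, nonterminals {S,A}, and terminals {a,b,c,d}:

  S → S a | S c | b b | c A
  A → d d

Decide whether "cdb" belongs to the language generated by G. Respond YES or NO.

Convert to CNF:
  S -> S T1 | S T2 | T2 A | T3 T3
  A -> T0 T0
  T0 -> d
  T1 -> a
  T2 -> c
  T3 -> b

Fill CYK table bottom-up:
  [0..0]={T2}  "c"  orig:{}
  [1..1]={T0}  "d"  orig:{}
  [2..2]={T3}  "b"  orig:{}
  [0..1]=∅  "cd"
  [1..2]=∅  "db"
  [0..2]=∅  "cdb"

S ∉ T[0,2] ⇒ NO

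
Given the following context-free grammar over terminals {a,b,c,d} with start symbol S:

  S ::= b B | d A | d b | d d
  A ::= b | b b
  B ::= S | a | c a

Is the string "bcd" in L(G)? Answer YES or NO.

Convert to CNF:
  S -> T0 B | T3 A | T3 T0 | T3 T3
  A -> T0 T0 | b
  B -> T0 B | T1 T2 | T3 A | T3 T0 | T3 T3 | a
  T0 -> b
  T1 -> c
  T2 -> a
  T3 -> d

CYK table (by increasing span):
  [0..0]={A,T0}  "b"  orig:{A}
  [1..1]={T1}  "c"  orig:{}
  [2..2]={T3}  "d"  orig:{}
  [0..1]=∅  "bc"
  [1..2]=∅  "cd"
  [0..2]=∅  "bcd"

S ∉ T[0,2] ⇒ NO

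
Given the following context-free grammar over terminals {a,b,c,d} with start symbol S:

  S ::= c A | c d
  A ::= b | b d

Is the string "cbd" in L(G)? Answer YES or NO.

Convert to CNF:
  S -> T2 A | T2 T1
  A -> T0 T1 | b
  T0 -> b
  T1 -> d
  T2 -> c

CYK table (by increasing span):
  [0..0]={T2}  "c"  orig:{}
  [1..1]={A,T0}  "b"  orig:{A}
  [2..2]={T1}  "d"  orig:{}
  [0..1]={S}  "cb"
  [1..2]={A}  "bd"
  [0..2]={S}  "cbd"

S ∈ T[0,2] ⇒ YES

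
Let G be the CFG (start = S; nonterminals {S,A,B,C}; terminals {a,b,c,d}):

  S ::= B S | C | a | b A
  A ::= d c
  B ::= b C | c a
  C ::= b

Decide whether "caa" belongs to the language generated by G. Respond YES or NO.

Convert to CNF:
  S -> B S | T2 A | a | b
  A -> T0 T1
  B -> T1 T3 | T2 C
  C -> b
  T0 -> d
  T1 -> c
  T2 -> b
  T3 -> a

CYK fill:
  cell(0,0) c: {T1}  orig:{}
  cell(1,1) a: {S,T3}  orig:{S}
  cell(2,2) a: {S,T3}  orig:{S}
  cell(0,1) ca: {B}
  cell(1,2) aa: ∅
  cell(0,2) caa: {S}

S ∈ T[0,2] ⇒ YES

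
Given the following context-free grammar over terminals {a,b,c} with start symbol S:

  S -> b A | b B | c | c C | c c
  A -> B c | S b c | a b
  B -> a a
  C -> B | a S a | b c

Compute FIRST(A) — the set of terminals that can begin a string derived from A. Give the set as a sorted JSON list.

Compute FIRST by fixpoint:
[1]
  A via A→a b: +{a}
  B via B→a a: +{a}
  C via C→B: +{a}
  C via C→b c: +{b}
  S via S→b A: +{b}
  S via S→c: +{c}
  FIRST[S]={b,c}  FIRST[A]={a}  FIRST[B]={a}  FIRST[C]={a,b}
[2]
  A via A→S b c: +{b,c}
  FIRST[S]={b,c}  FIRST[A]={a,b,c}  FIRST[B]={a}  FIRST[C]={a,b}
[3] (no change)
  FIRST[S]={b,c}  FIRST[A]={a,b,c}  FIRST[B]={a}  FIRST[C]={a,b}

FIRST(A) = ["a", "b", "c"]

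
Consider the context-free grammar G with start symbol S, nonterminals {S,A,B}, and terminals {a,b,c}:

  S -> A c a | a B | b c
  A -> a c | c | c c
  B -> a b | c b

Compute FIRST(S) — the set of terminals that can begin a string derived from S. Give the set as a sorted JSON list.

Compute FIRST by fixpoint:
iter 1:
  A via A→a c: +{a}
  A via A→c: +{c}
  B via B→a b: +{a}
  B via B→c b: +{c}
  S via S→A c a: +{a,c}
  S via S→b c: +{b}
  FIRST[S]={a,b,c}  FIRST[A]={a,c}  FIRST[B]={a,c}
iter 2: — fixpoint
  FIRST[S]={a,b,c}  FIRST[A]={a,c}  FIRST[B]={a,c}

FIRST(S) = ["a", "b", "c"]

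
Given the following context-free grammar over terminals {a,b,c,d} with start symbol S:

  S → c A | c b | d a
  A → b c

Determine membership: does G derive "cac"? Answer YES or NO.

Convert to CNF:
  S -> T1 A | T1 T0 | T2 T3
  A -> T0 T1
  T0 -> b
  T1 -> c
  T2 -> d
  T3 -> a

Fill CYK table bottom-up:
  T[0,0] 'c' = {T1}  orig:{}
  T[1,1] 'a' = {T3}  orig:{}
  T[2,2] 'c' = {T1}  orig:{}
  T[0,1] 'ca' = ∅
  T[1,2] 'ac' = ∅
  T[0,2] 'cac' = ∅

S ∉ T[0,2] ⇒ NO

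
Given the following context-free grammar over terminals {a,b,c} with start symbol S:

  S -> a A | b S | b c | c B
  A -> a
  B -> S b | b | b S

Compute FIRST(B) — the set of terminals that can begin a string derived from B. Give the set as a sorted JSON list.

FIRST iteration:
pass 1:
  A via A→a: +{a}
  B via B→b: +{b}
  S via S→a A: +{a}
  S via S→b S: +{b}
  S via S→c B: +{c}
  FIRST(S)={a,b,c}  FIRST(A)={a}  FIRST(B)={b}
pass 2:
  B via B→S b: +{a,c}
  FIRST(S)={a,b,c}  FIRST(A)={a}  FIRST(B)={a,b,c}
pass 3: — fixpoint
  FIRST(S)={a,b,c}  FIRST(A)={a}  FIRST(B)={a,b,c}

FIRST(B) = ["a", "b", "c"]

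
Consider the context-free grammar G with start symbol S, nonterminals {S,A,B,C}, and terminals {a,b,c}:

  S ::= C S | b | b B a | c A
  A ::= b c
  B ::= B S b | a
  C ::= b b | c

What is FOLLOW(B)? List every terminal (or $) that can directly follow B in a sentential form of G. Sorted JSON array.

Compute FIRST by fixpoint:
[1]
  A via A→b c: +{b}
  B via B→a: +{a}
  C via C→b b: +{b}
  C via C→c: +{c}
  S via S→C S: +{b,c}
  S: {b,c}  A: {b}  B: {a}  C: {b,c}
[2] (no change)
  S: {b,c}  A: {b}  B: {a}  C: {b,c}

FOLLOW sets:
FOLLOW(S) := {$}
iter 1:
  B→B S b: FOLLOW(B) ⊇ FIRST(S) = {b,c}; new: +{b,c}
  B→B S b: FOLLOW(S) ⊇ FIRST(b) = {b}; new: +{b}
  S→C S: FOLLOW(C) ⊇ FIRST(S) = {b,c}; new: +{b,c}
  S→b B a: FOLLOW(B) ⊇ FIRST(a) = {a}; new: +{a}
  S→c A: FOLLOW(A) ⊇ FOLLOW(S) ⊇ {$,b}; new: +{$,b}
  FOLLOW(S)={$,b}  FOLLOW(A)={$,b}  FOLLOW(B)={a,b,c}  FOLLOW(C)={b,c}
iter 2: (stable)
  FOLLOW(S)={$,b}  FOLLOW(A)={$,b}  FOLLOW(B)={a,b,c}  FOLLOW(C)={b,c}

FOLLOW(B) = ["a", "b", "c"]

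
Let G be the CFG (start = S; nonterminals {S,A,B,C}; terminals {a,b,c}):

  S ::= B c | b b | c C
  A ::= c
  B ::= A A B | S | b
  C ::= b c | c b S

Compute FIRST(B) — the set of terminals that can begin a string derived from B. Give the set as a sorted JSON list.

FIRST iteration:
iter 1:
  A via A→c: +{c}
  B via B→A A B: +{c}
  B via B→b: +{b}
  C via C→b c: +{b}
  C via C→c b S: +{c}
  S via S→B c: +{b,c}
  FIRST(S)={b,c}  FIRST(A)={c}  FIRST(B)={b,c}  FIRST(C)={b,c}
iter 2: (no change)
  FIRST(S)={b,c}  FIRST(A)={c}  FIRST(B)={b,c}  FIRST(C)={b,c}

FIRST(B) = ["b", "c"]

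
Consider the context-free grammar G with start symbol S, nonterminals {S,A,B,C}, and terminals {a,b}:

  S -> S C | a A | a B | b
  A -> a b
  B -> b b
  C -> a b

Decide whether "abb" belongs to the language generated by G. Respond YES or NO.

Convert to CNF:
  S -> S C | T0 A | T0 B | b
  A -> T0 T1
  B -> T1 T1
  C -> T0 T1
  T0 -> a
  T1 -> b

Fill CYK table bottom-up:
  cell(0,0) a: {T0}  orig:{}
  cell(1,1) b: {S,T1}  orig:{S}
  cell(2,2) b: {S,T1}  orig:{S}
  cell(0,1) ab: {A,C}
  cell(1,2) bb: {B}
  cell(0,2) abb: {S}

S ∈ T[0,2] ⇒ YES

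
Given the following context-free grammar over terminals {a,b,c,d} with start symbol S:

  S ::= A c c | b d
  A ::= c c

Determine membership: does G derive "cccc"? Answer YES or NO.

Convert to CNF:
  S -> A X3 | T1 T2
  A -> T0 T0
  T0 -> c
  T1 -> b
  T2 -> d
  X3 -> T0 T0

CYK table (by increasing span):
  T[0,0] 'c' = {T0}  orig:{}
  T[1,1] 'c' = {T0}  orig:{}
  T[2,2] 'c' = {T0}  orig:{}
  T[3,3] 'c' = {T0}  orig:{}
  T[0,1] 'cc' = {A,X3}  orig:{A}
  T[1,2] 'cc' = {A,X3}  orig:{A}
  T[2,3] 'cc' = {A,X3}  orig:{A}
  T[0,2] 'ccc' = ∅
  T[1,3] 'ccc' = ∅
  T[0,3] 'cccc' = {S}

S ∈ T[0,3] ⇒ YES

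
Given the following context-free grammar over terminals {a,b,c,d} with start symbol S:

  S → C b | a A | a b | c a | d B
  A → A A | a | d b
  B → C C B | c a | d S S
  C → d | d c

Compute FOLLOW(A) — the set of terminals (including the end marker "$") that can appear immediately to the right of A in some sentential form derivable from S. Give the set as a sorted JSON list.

FIRST sets, iterate to fixpoint:
pass 1:
  A via A→a: +{a}
  A via A→d b: +{d}
  B via B→c a: +{c}
  B via B→d S S: +{d}
  C via C→d: +{d}
  S via S→C b: +{d}
  S via S→a A: +{a}
  S via S→c a: +{c}
  FIRST(S)={a,c,d}  FIRST(A)={a,d}  FIRST(B)={c,d}  FIRST(C)={d}
pass 2: — fixpoint
  FIRST(S)={a,c,d}  FIRST(A)={a,d}  FIRST(B)={c,d}  FIRST(C)={d}

Compute FOLLOW by fixpoint:
FOLLOW(S) := {$}
iter 1:
  A→A A: FOLLOW(A) ⊇ FIRST(A) = {a,d}; new: +{a,d}
  B→C C B: FOLLOW(C) ⊇ FIRST(C) = {d}; new: +{d}
  B→C C B: FOLLOW(C) ⊇ FIRST(B) = {c,d}; new: +{c}
  B→d S S: FOLLOW(S) ⊇ FIRST(S) = {a,c,d}; new: +{a,c,d}
  S→C b: FOLLOW(C) ⊇ FIRST(b) = {b}; new: +{b}
  S→a A: FOLLOW(A) ⊇ FOLLOW(S) ⊇ {$,a,c,d}; new: +{$,c}
  S→d B: FOLLOW(B) ⊇ FOLLOW(S) ⊇ {$,a,c,d}; new: +{$,a,c,d}
  FOLLOW[S]={$,a,c,d}  FOLLOW[A]={$,a,c,d}  FOLLOW[B]={$,a,c,d}  FOLLOW[C]={b,c,d}
iter 2: (no change)
  FOLLOW[S]={$,a,c,d}  FOLLOW[A]={$,a,c,d}  FOLLOW[B]={$,a,c,d}  FOLLOW[C]={b,c,d}

FOLLOW(A) = ["$", "a", "c", "d"]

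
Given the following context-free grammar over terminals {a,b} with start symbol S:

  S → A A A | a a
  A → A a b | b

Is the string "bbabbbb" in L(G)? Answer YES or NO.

Convert to CNF:
  S -> A X3 | T0 T0
  A -> A X2 | b
  T0 -> a
  T1 -> b
  X2 -> T0 T1
  X3 -> A A

CYK table (by increasing span):
  [0..0]={A,T1}  "b"  orig:{A}
  [1..1]={A,T1}  "b"  orig:{A}
  [2..2]={T0}  "a"  orig:{}
  [3..3]={A,T1}  "b"  orig:{A}
  [4..4]={A,T1}  "b"  orig:{A}
  [5..5]={A,T1}  "b"  orig:{A}
  [6..6]={A,T1}  "b"  orig:{A}
  [0..1]={X3}  "bb"  orig:{}
  [1..2]=∅  "ba"
  [2..3]={X2}  "ab"  orig:{}
  [3..4]={X3}  "bb"  orig:{}
  [4..5]={X3}  "bb"  orig:{}
  [5..6]={X3}  "bb"  orig:{}
  [0..2]=∅  "bba"
  [1..3]={A}  "bab"
  [2..4]=∅  "abb"
  [3..5]={S}  "bbb"
  [4..6]={S}  "bbb"
  [0..3]={X3}  "bbab"  orig:{}
  [1..4]={X3}  "babb"  orig:{}
  [2..5]=∅  "abbb"
  [3..6]=∅  "bbbb"
  [0..4]={S}  "bbabb"
  [1..5]={S}  "babbb"
  [2..6]=∅  "abbbb"
  [0..5]=∅  "bbabbb"
  [1..6]=∅  "babbbb"
  [0..6]=∅  "bbabbbb"

S ∉ T[0,6] ⇒ NO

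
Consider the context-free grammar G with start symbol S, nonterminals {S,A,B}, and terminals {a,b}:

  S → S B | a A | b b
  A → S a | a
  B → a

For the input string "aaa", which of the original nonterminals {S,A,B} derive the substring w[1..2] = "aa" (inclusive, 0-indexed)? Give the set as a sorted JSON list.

CNF form of G:
  S -> S B | T0 A | T1 T1
  A -> S T0 | a
  B -> a
  T0 -> a
  T1 -> b

CYK table (by increasing span), restricted to cells inside w[1..2]:
  cell(1,1) a: {A,B,T0}  orig:{A,B}
  cell(2,2) a: {A,B,T0}  orig:{A,B}
  cell(1,2) aa: {S}

Original NTs in T[1,2] deriving "aa": ["S"]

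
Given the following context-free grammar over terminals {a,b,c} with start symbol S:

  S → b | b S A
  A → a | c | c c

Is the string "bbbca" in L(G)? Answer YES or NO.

CNF form of G:
  S -> T1 X2 | b
  A -> T0 T0 | a | c
  T0 -> c
  T1 -> b
  X2 -> S A

CYK fill:
  T[0,0] 'b' = {S,T1}  orig:{S}
  T[1,1] 'b' = {S,T1}  orig:{S}
  T[2,2] 'b' = {S,T1}  orig:{S}
  T[3,3] 'c' = {A,T0}  orig:{A}
  T[4,4] 'a' = {A}
  T[0,1] 'bb' = ∅
  T[1,2] 'bb' = ∅
  T[2,3] 'bc' = {X2}  orig:{}
  T[3,4] 'ca' = ∅
  T[0,2] 'bbb' = ∅
  T[1,3] 'bbc' = {S}
  T[2,4] 'bca' = ∅
  T[0,3] 'bbbc' = ∅
  T[1,4] 'bbca' = {X2}  orig:{}
  T[0,4] 'bbbca' = {S}

S ∈ T[0,4] ⇒ YES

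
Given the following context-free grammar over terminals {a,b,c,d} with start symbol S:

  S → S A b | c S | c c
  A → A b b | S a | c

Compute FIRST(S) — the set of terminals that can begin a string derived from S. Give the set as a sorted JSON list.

FIRST sets, iterate to fixpoint:
pass 1:
  A via A→c: +{c}
  S via S→c S: +{c}
  FIRST(S)={c}  FIRST(A)={c}
pass 2: done
  FIRST(S)={c}  FIRST(A)={c}

FIRST(S) = ["c"]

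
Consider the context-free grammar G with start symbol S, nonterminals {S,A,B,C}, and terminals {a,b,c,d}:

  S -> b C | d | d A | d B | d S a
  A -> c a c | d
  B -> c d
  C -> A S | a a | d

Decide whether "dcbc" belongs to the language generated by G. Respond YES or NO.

CNF form of G:
  S -> T2 A | T2 B | T2 X5 | T3 C | d
  A -> T0 X4 | d
  B -> T0 T2
  C -> A S | T1 T1 | d
  T0 -> c
  T1 -> a
  T2 -> d
  T3 -> b
  X4 -> T1 T0
  X5 -> S T1

Fill CYK table bottom-up:
  cell(0,0) d: {A,C,S,T2}  orig:{A,C,S}
  cell(1,1) c: {T0}  orig:{}
  cell(2,2) b: {T3}  orig:{}
  cell(3,3) c: {T0}  orig:{}
  cell(0,1) dc: ∅
  cell(1,2) cb: ∅
  cell(2,3) bc: ∅
  cell(0,2) dcb: ∅
  cell(1,3) cbc: ∅
  cell(0,3) dcbc: ∅

S ∉ T[0,3] ⇒ NO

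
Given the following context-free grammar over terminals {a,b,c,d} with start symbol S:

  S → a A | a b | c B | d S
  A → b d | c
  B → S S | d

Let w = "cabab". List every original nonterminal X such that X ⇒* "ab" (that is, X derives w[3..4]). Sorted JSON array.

CNF form of G:
  S -> T1 S | T2 A | T2 T0 | T3 B
  A -> T0 T1 | c
  B -> S S | d
  T0 -> b
  T1 -> d
  T2 -> a
  T3 -> c

CYK fill (cells [i..j] with 3 ≤ i ≤ j ≤ 4 only):
  T[3,3] 'a' = {T2}  orig:{}
  T[4,4] 'b' = {T0}  orig:{}
  T[3,4] 'ab' = {S}

Original NTs in T[3,4] deriving "ab": ["S"]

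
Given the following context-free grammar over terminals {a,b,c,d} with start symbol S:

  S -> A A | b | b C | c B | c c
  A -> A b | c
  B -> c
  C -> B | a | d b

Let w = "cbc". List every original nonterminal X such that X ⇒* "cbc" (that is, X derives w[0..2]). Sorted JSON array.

Convert to CNF:
  S -> A A | T0 C | T2 B | T2 T2 | b
  A -> A T0 | c
  B -> c
  C -> T1 T0 | a | c
  T0 -> b
  T1 -> d
  T2 -> c

CYK fill, restricted to cells inside w[0..2]:
  [0..0]={A,B,C,T2}  "c"  orig:{A,B,C}
  [1..1]={S,T0}  "b"  orig:{S}
  [2..2]={A,B,C,T2}  "c"  orig:{A,B,C}
  [0..1]={A}  "cb"
  [1..2]={S}  "bc"
  [0..2]={S}  "cbc"

Original NTs in T[0,2] deriving "cbc": ["S"]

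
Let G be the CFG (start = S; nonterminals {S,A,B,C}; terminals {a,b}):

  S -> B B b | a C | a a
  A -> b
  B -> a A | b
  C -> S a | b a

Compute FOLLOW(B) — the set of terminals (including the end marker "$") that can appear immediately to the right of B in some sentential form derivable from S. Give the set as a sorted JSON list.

FIRST iteration:
iter 1:
  A via A→b: +{b}
  B via B→a A: +{a}
  B via B→b: +{b}
  C via C→b a: +{b}
  S via S→B B b: +{a,b}
  FIRST(S)={a,b}  FIRST(A)={b}  FIRST(B)={a,b}  FIRST(C)={b}
iter 2:
  C via C→S a: +{a}
  FIRST(S)={a,b}  FIRST(A)={b}  FIRST(B)={a,b}  FIRST(C)={a,b}
iter 3: (no change)
  FIRST(S)={a,b}  FIRST(A)={b}  FIRST(B)={a,b}  FIRST(C)={a,b}

Compute FOLLOW by fixpoint:
FOLLOW(S) := {$}
iter 1:
  C→S a: FOLLOW(S) ⊇ FIRST(a) = {a}; new: +{a}
  S→B B b: FOLLOW(B) ⊇ FIRST(B) = {a,b}; new: +{a,b}
  S→a C: FOLLOW(C) ⊇ FOLLOW(S) ⊇ {$,a}; new: +{$,a}
  FOLLOW(S)={$,a}  FOLLOW(A)={}  FOLLOW(B)={a,b}  FOLLOW(C)={$,a}
iter 2:
  B→a A: FOLLOW(A) ⊇ FOLLOW(B) ⊇ {a,b}; new: +{a,b}
  FOLLOW(S)={$,a}  FOLLOW(A)={a,b}  FOLLOW(B)={a,b}  FOLLOW(C)={$,a}
iter 3: (no change)
  FOLLOW(S)={$,a}  FOLLOW(A)={a,b}  FOLLOW(B)={a,b}  FOLLOW(C)={$,a}

FOLLOW(B) = ["a", "b"]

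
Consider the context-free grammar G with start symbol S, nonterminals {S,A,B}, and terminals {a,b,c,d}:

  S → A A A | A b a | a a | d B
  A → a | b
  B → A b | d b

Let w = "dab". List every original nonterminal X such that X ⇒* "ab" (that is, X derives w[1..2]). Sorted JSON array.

CNF form of G:
  S -> A X3 | A X4 | T1 B | T2 T2
  A -> a | b
  B -> A T0 | T1 T0
  T0 -> b
  T1 -> d
  T2 -> a
  X3 -> A A
  X4 -> T0 T2

Fill CYK table bottom-up (cells [i..j] with 1 ≤ i ≤ j ≤ 2 only):
  cell(1,1) a: {A,T2}  orig:{A}
  cell(2,2) b: {A,T0}  orig:{A}
  cell(1,2) ab: {B,X3}  orig:{B}

Original NTs in T[1,2] deriving "ab": ["B"]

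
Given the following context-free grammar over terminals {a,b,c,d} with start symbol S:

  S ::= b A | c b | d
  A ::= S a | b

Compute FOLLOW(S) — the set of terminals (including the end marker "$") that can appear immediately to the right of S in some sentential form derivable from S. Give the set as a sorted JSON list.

Compute FIRST by fixpoint:
iter 1:
  A via A→b: +{b}
  S via S→b A: +{b}
  S via S→c b: +{c}
  S via S→d: +{d}
  FIRST(S)={b,c,d}  FIRST(A)={b}
iter 2:
  A via A→S a: +{c,d}
  FIRST(S)={b,c,d}  FIRST(A)={b,c,d}
iter 3: — fixpoint
  FIRST(S)={b,c,d}  FIRST(A)={b,c,d}

Compute FOLLOW by fixpoint:
initialize: $ ∈ FOLLOW(S)
[1]
  A→S a: FOLLOW(S) ⊇ FIRST(a) = {a}; new: +{a}
  S→b A: FOLLOW(A) ⊇ FOLLOW(S) ⊇ {$,a}; new: +{$,a}
  FOLLOW[S]={$,a}  FOLLOW[A]={$,a}
[2] — fixpoint
  FOLLOW[S]={$,a}  FOLLOW[A]={$,a}

FOLLOW(S) = ["$", "a"]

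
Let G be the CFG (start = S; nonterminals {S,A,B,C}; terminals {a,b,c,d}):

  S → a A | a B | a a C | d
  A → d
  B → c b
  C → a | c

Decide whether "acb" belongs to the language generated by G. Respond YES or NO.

Convert to CNF:
  S -> T2 A | T2 B | T2 X3 | d
  A -> d
  B -> T0 T1
  C -> a | c
  T0 -> c
  T1 -> b
  T2 -> a
  X3 -> T2 C

CYK table (by increasing span):
  T[0,0] 'a' = {C,T2}  orig:{C}
  T[1,1] 'c' = {C,T0}  orig:{C}
  T[2,2] 'b' = {T1}  orig:{}
  T[0,1] 'ac' = {X3}  orig:{}
  T[1,2] 'cb' = {B}
  T[0,2] 'acb' = {S}

S ∈ T[0,2] ⇒ YES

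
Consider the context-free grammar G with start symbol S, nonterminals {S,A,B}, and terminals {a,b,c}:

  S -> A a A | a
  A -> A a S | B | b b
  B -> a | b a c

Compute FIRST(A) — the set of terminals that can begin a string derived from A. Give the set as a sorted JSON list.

FIRST sets, iterate to fixpoint:
[1]
  A via A→b b: +{b}
  B via B→a: +{a}
  B via B→b a c: +{b}
  S via S→A a A: +{b}
  S via S→a: +{a}
  FIRST[S]={a,b}  FIRST[A]={b}  FIRST[B]={a,b}
[2]
  A via A→B: +{a}
  FIRST[S]={a,b}  FIRST[A]={a,b}  FIRST[B]={a,b}
[3] done
  FIRST[S]={a,b}  FIRST[A]={a,b}  FIRST[B]={a,b}

FIRST(A) = ["a", "b"]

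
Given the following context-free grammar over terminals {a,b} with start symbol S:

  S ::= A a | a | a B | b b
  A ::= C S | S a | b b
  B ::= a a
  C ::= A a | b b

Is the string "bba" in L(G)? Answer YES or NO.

Convert to CNF:
  S -> A T0 | T0 B | T1 T1 | a
  A -> C S | S T0 | T1 T1
  B -> T0 T0
  C -> A T0 | T1 T1
  T0 -> a
  T1 -> b

CYK fill:
  T[0,0] 'b' = {T1}  orig:{}
  T[1,1] 'b' = {T1}  orig:{}
  T[2,2] 'a' = {S,T0}  orig:{S}
  T[0,1] 'bb' = {A,C,S}
  T[1,2] 'ba' = ∅
  T[0,2] 'bba' = {A,C,S}

S ∈ T[0,2] ⇒ YES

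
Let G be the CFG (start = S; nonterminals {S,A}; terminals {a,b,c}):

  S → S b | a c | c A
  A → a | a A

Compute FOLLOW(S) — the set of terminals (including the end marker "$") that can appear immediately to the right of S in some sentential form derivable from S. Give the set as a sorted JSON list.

FIRST sets, iterate to fixpoint:
iter 1:
  A via A→a: +{a}
  S via S→a c: +{a}
  S via S→c A: +{c}
  S: {a,c}  A: {a}
iter 2: done
  S: {a,c}  A: {a}

FOLLOW sets:
initialize: $ ∈ FOLLOW(S)
pass 1:
  S→S b: FOLLOW(S) ⊇ FIRST(b) = {b}; new: +{b}
  S→c A: FOLLOW(A) ⊇ FOLLOW(S) ⊇ {$,b}; new: +{$,b}
  S: {$,b}  A: {$,b}
pass 2: (stable)
  S: {$,b}  A: {$,b}

FOLLOW(S) = ["$", "b"]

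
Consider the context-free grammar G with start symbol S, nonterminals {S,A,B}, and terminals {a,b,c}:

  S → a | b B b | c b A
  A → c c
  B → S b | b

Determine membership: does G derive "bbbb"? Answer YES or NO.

CNF form of G:
  S -> T0 X3 | T1 X2 | a
  A -> T0 T0
  B -> S T1 | b
  T0 -> c
  T1 -> b
  X2 -> B T1
  X3 -> T1 A

Fill CYK table bottom-up:
  [0..0]={B,T1}  "b"  orig:{B}
  [1..1]={B,T1}  "b"  orig:{B}
  [2..2]={B,T1}  "b"  orig:{B}
  [3..3]={B,T1}  "b"  orig:{B}
  [0..1]={X2}  "bb"  orig:{}
  [1..2]={X2}  "bb"  orig:{}
  [2..3]={X2}  "bb"  orig:{}
  [0..2]={S}  "bbb"
  [1..3]={S}  "bbb"
  [0..3]={B}  "bbbb"

S ∉ T[0,3] ⇒ NO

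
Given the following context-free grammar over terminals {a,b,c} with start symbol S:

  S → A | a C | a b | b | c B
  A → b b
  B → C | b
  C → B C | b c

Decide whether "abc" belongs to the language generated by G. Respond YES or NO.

Convert to CNF:
  S -> T0 T0 | T1 B | T2 C | T2 T0 | b
  A -> T0 T0
  B -> B C | T0 T1 | b
  C -> B C | T0 T1
  T0 -> b
  T1 -> c
  T2 -> a

CYK fill:
  cell(0,0) a: {T2}  orig:{}
  cell(1,1) b: {B,S,T0}  orig:{B,S}
  cell(2,2) c: {T1}  orig:{}
  cell(0,1) ab: {S}
  cell(1,2) bc: {B,C}
  cell(0,2) abc: {S}

S ∈ T[0,2] ⇒ YES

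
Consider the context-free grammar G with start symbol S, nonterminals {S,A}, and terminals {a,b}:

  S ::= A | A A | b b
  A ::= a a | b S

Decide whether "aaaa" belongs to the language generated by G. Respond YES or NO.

Convert to CNF:
  S -> A A | T0 T0 | T1 S | T1 T1
  A -> T0 T0 | T1 S
  T0 -> a
  T1 -> b

CYK fill:
  cell(0,0) a: {T0}  orig:{}
  cell(1,1) a: {T0}  orig:{}
  cell(2,2) a: {T0}  orig:{}
  cell(3,3) a: {T0}  orig:{}
  cell(0,1) aa: {A,S}
  cell(1,2) aa: {A,S}
  cell(2,3) aa: {A,S}
  cell(0,2) aaa: ∅
  cell(1,3) aaa: ∅
  cell(0,3) aaaa: {S}

S ∈ T[0,3] ⇒ YES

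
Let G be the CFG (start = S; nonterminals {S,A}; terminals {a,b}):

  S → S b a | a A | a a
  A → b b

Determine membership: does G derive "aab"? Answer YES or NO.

CNF form of G:
  S -> S X2 | T1 A | T1 T1
  A -> T0 T0
  T0 -> b
  T1 -> a
  X2 -> T0 T1

CYK fill:
  T[0,0] 'a' = {T1}  orig:{}
  T[1,1] 'a' = {T1}  orig:{}
  T[2,2] 'b' = {T0}  orig:{}
  T[0,1] 'aa' = {S}
  T[1,2] 'ab' = ∅
  T[0,2] 'aab' = ∅

S ∉ T[0,2] ⇒ NO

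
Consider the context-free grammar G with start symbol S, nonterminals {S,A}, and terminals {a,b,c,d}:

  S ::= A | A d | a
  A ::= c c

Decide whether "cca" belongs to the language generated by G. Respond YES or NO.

Convert to CNF:
  S -> A T1 | T0 T0 | a
  A -> T0 T0
  T0 -> c
  T1 -> d

Fill CYK table bottom-up:
  T[0,0] 'c' = {T0}  orig:{}
  T[1,1] 'c' = {T0}  orig:{}
  T[2,2] 'a' = {S}
  T[0,1] 'cc' = {A,S}
  T[1,2] 'ca' = ∅
  T[0,2] 'cca' = ∅

S ∉ T[0,2] ⇒ NO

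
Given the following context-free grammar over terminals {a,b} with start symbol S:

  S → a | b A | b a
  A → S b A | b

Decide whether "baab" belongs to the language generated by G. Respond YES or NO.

Convert to CNF:
  S -> T0 A | T0 T1 | a
  A -> S X2 | b
  T0 -> b
  T1 -> a
  X2 -> T0 A

Fill CYK table bottom-up:
  T[0,0] 'b' = {A,T0}  orig:{A}
  T[1,1] 'a' = {S,T1}  orig:{S}
  T[2,2] 'a' = {S,T1}  orig:{S}
  T[3,3] 'b' = {A,T0}  orig:{A}
  T[0,1] 'ba' = {S}
  T[1,2] 'aa' = ∅
  T[2,3] 'ab' = ∅
  T[0,2] 'baa' = ∅
  T[1,3] 'aab' = ∅
  T[0,3] 'baab' = ∅

S ∉ T[0,3] ⇒ NO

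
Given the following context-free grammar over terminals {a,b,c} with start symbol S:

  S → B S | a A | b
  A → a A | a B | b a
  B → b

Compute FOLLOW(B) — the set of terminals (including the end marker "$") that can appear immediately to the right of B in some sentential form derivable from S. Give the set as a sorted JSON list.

FIRST sets, iterate to fixpoint:
pass 1:
  A via A→a A: +{a}
  A via A→b a: +{b}
  B via B→b: +{b}
  S via S→B S: +{b}
  S via S→a A: +{a}
  FIRST(S)={a,b}  FIRST(A)={a,b}  FIRST(B)={b}
pass 2: — fixpoint
  FIRST(S)={a,b}  FIRST(A)={a,b}  FIRST(B)={b}

FOLLOW sets:
initialize: $ ∈ FOLLOW(S)
pass 1:
  S→B S: FOLLOW(B) ⊇ FIRST(S) = {a,b}; new: +{a,b}
  S→a A: FOLLOW(A) ⊇ FOLLOW(S) ⊇ {$}; new: +{$}
  FOLLOW[S]={$}  FOLLOW[A]={$}  FOLLOW[B]={a,b}
pass 2:
  A→a B: FOLLOW(B) ⊇ FOLLOW(A) ⊇ {$}; new: +{$}
  FOLLOW[S]={$}  FOLLOW[A]={$}  FOLLOW[B]={$,a,b}
pass 3: (no change)
  FOLLOW[S]={$}  FOLLOW[A]={$}  FOLLOW[B]={$,a,b}

FOLLOW(B) = ["$", "a", "b"]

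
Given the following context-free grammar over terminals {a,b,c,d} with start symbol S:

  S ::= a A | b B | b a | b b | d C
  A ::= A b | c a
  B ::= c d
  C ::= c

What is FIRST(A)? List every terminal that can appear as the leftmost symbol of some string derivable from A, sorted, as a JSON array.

FIRST iteration:
pass 1:
  A via A→c a: +{c}
  B via B→c d: +{c}
  C via C→c: +{c}
  S via S→a A: +{a}
  S via S→b B: +{b}
  S via S→d C: +{d}
  FIRST[S]={a,b,d}  FIRST[A]={c}  FIRST[B]={c}  FIRST[C]={c}
pass 2: (no change)
  FIRST[S]={a,b,d}  FIRST[A]={c}  FIRST[B]={c}  FIRST[C]={c}

FIRST(A) = ["c"]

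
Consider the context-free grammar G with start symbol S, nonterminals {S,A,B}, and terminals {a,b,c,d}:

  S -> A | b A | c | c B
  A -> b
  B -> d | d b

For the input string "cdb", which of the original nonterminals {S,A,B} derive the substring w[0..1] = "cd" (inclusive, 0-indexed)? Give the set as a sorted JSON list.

CNF form of G:
  S -> T1 A | T2 B | b | c
  A -> b
  B -> T0 T1 | d
  T0 -> d
  T1 -> b
  T2 -> c

Fill CYK table bottom-up (cells [i..j] with 0 ≤ i ≤ j ≤ 1 only):
  cell(0,0) c: {S,T2}  orig:{S}
  cell(1,1) d: {B,T0}  orig:{B}
  cell(0,1) cd: {S}

Original NTs in T[0,1] deriving "cd": ["S"]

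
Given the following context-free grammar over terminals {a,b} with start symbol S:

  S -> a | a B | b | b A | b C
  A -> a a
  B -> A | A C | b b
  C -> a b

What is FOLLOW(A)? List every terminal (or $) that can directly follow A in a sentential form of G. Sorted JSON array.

FIRST iteration:
pass 1:
  A via A→a a: +{a}
  B via B→A: +{a}
  B via B→b b: +{b}
  C via C→a b: +{a}
  S via S→a: +{a}
  S via S→b: +{b}
  FIRST(S)={a,b}  FIRST(A)={a}  FIRST(B)={a,b}  FIRST(C)={a}
pass 2: (stable)
  FIRST(S)={a,b}  FIRST(A)={a}  FIRST(B)={a,b}  FIRST(C)={a}

FOLLOW iteration:
FOLLOW(S) := {$}
[1]
  B→A C: FOLLOW(A) ⊇ FIRST(C) = {a}; new: +{a}
  S→a B: FOLLOW(B) ⊇ FOLLOW(S) ⊇ {$}; new: +{$}
  S→b A: FOLLOW(A) ⊇ FOLLOW(S) ⊇ {$}; new: +{$}
  S→b C: FOLLOW(C) ⊇ FOLLOW(S) ⊇ {$}; new: +{$}
  S: {$}  A: {$,a}  B: {$}  C: {$}
[2] done
  S: {$}  A: {$,a}  B: {$}  C: {$}

FOLLOW(A) = ["$", "a"]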